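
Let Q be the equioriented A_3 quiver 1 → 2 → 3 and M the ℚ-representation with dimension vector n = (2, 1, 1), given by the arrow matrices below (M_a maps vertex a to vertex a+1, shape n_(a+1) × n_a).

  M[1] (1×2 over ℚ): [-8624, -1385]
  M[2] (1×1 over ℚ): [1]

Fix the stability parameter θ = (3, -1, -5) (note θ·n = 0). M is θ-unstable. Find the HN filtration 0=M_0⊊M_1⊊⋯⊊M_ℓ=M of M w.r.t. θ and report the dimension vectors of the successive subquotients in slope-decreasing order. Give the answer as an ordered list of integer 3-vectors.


Barcode: M ≅ I[1,1], I[1,3]. HN layers by μ_θ (2 steps, strictly decreasing):
  μ^(1)=3; μ^(2)=-1

((1, 0, 0); (1, 1, 1))


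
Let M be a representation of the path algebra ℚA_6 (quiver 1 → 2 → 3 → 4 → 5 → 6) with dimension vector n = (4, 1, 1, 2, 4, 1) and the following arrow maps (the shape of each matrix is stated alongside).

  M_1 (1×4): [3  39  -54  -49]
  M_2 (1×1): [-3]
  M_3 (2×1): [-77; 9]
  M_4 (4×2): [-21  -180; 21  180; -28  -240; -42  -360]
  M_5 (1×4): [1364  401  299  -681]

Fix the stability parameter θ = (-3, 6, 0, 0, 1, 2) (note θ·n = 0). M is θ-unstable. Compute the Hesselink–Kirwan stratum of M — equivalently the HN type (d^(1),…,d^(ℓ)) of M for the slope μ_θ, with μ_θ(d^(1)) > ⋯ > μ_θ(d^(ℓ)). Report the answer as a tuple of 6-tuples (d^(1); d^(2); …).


Interval decomposition of M: I[1,1]^3, I[1,6], I[4,4], I[5,5]^3.
HN type (ℓ=5): μ^(1)=2; μ^(2)=7/4; μ^(3)=1; μ^(4)=0; μ^(5)=-3

((0, 0, 0, 0, 0, 1); (0, 1, 1, 1, 1, 0); (0, 0, 0, 0, 3, 0); (0, 0, 0, 1, 0, 0); (4, 0, 0, 0, 0, 0))


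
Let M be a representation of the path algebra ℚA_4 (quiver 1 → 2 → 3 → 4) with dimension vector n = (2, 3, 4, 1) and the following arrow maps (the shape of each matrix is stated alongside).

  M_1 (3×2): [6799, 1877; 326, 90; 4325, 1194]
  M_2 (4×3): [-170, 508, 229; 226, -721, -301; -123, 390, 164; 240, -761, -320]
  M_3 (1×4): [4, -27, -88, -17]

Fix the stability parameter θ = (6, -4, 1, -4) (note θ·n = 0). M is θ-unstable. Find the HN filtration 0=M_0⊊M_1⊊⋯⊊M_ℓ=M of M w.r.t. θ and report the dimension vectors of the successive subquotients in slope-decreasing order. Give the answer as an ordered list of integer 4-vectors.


Barcode: M ≅ I[1,3], I[1,4], I[2,3], I[3,3]. HN layers by μ_θ (3 steps, strictly decreasing):
  μ^(1)=1; μ^(2)=-1/4; μ^(3)=-4

((1, 1, 3, 0); (1, 1, 1, 1); (0, 1, 0, 0))


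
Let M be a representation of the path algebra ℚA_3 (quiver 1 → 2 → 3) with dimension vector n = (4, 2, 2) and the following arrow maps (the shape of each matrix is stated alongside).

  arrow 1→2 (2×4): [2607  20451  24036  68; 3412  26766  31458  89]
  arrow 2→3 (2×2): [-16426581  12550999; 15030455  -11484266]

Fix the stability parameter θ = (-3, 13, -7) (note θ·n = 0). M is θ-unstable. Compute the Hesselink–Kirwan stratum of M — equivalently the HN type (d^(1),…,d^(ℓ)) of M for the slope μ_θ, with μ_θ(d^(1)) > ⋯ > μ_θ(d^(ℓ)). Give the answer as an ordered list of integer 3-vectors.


Interval decomposition of M: I[1,1]^2, I[1,3]^2.
HN type (ℓ=2): μ^(1)=3; μ^(2)=-3

((0, 2, 2); (4, 0, 0))


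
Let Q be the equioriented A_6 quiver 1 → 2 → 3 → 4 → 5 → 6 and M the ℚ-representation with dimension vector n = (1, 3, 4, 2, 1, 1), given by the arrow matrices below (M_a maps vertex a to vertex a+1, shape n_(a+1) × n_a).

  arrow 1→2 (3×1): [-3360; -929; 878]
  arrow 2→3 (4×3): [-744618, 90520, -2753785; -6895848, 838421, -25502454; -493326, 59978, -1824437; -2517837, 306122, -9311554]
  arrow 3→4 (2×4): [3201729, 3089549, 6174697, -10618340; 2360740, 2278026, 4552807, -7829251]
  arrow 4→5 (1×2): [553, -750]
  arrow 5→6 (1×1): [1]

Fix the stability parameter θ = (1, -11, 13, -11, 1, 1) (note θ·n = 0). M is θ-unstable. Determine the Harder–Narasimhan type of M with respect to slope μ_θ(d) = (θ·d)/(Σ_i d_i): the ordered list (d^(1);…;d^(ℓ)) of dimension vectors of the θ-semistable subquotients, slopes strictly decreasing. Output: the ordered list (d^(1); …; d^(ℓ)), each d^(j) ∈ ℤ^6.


Interval decomposition of M: I[1,6], I[2,3], I[2,4], I[3,3].
HN type (ℓ=4): μ^(1)=13; μ^(2)=1; μ^(3)=-5; μ^(4)=-11

((0, 0, 2, 0, 0, 0); (0, 0, 2, 2, 1, 1); (1, 1, 0, 0, 0, 0); (0, 2, 0, 0, 0, 0))


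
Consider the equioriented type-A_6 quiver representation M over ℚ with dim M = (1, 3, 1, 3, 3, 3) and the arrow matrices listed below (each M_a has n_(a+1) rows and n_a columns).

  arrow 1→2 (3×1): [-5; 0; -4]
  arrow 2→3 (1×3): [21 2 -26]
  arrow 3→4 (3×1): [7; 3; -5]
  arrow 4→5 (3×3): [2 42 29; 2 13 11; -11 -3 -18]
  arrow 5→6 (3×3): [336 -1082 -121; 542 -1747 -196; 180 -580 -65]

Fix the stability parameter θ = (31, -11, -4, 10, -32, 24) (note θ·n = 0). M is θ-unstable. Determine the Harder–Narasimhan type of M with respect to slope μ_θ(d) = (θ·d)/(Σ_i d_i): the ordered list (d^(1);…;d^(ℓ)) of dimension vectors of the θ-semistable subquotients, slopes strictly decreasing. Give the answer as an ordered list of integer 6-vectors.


Barcode: M ≅ I[1,5], I[2,2]^2, I[4,6]^2, I[6,6]. HN layers by μ_θ (3 steps, strictly decreasing):
  μ^(1)=24; μ^(2)=-6/5; μ^(3)=-11

((0, 0, 0, 0, 0, 3); (1, 1, 1, 1, 1, 0); (0, 2, 0, 2, 2, 0))


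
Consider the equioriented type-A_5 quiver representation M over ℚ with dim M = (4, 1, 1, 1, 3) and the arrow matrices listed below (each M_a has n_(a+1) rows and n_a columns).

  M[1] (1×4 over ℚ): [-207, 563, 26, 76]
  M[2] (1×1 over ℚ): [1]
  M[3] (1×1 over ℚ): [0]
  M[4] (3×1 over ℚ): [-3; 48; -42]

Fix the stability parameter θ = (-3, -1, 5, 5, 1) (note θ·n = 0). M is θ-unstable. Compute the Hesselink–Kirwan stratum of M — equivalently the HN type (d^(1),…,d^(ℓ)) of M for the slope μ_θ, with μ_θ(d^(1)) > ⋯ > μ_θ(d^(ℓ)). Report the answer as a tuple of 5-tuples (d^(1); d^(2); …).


Interval decomposition of M: I[1,1]^3, I[1,3], I[4,5], I[5,5]^2.
HN type (ℓ=5): μ^(1)=5; μ^(2)=3; μ^(3)=1; μ^(4)=-1; μ^(5)=-3

((0, 0, 1, 0, 0); (0, 0, 0, 1, 1); (0, 0, 0, 0, 2); (0, 1, 0, 0, 0); (4, 0, 0, 0, 0))


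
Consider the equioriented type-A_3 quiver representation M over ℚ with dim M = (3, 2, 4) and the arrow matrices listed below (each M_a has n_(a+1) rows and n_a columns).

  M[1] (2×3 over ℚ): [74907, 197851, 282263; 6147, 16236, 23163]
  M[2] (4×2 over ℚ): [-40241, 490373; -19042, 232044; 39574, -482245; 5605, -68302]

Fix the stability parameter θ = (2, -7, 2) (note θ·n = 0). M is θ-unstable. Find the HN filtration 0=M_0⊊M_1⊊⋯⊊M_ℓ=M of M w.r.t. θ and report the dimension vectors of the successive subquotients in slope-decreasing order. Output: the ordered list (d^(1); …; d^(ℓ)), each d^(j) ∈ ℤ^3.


Barcode: M ≅ I[1,1], I[1,3]^2, I[3,3]^2. HN layers by μ_θ (2 steps, strictly decreasing):
  μ^(1)=2; μ^(2)=-5/2

((1, 0, 4); (2, 2, 0))


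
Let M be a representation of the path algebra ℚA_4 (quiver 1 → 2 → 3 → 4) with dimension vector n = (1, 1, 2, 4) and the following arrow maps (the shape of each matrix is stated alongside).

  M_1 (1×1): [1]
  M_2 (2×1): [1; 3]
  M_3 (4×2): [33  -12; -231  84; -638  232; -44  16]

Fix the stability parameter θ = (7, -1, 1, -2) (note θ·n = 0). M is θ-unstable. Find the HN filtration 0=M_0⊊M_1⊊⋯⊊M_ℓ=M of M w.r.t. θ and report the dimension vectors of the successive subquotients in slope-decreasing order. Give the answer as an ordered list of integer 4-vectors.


Via rank(M_{q-1}∘⋯∘M_p): M ≅ I[1,4], I[3,3], I[4,4]^3.
μ_θ-semistable layers: μ^(1)=5/4; μ^(2)=1; μ^(3)=-2

((1, 1, 1, 1); (0, 0, 1, 0); (0, 0, 0, 3))


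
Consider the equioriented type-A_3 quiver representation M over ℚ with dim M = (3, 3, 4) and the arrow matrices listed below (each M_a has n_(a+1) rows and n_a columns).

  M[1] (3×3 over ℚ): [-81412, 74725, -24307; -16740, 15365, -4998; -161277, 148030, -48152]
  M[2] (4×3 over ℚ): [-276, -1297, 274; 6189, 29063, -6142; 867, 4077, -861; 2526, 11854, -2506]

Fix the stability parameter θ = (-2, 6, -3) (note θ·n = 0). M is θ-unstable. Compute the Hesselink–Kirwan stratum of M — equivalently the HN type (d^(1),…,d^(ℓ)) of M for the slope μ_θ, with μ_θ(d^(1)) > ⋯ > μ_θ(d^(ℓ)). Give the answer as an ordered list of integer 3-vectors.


Interval decomposition of M: I[1,3]^3, I[3,3].
HN type (ℓ=3): μ^(1)=3/2; μ^(2)=-2; μ^(3)=-3

((0, 3, 3); (3, 0, 0); (0, 0, 1))


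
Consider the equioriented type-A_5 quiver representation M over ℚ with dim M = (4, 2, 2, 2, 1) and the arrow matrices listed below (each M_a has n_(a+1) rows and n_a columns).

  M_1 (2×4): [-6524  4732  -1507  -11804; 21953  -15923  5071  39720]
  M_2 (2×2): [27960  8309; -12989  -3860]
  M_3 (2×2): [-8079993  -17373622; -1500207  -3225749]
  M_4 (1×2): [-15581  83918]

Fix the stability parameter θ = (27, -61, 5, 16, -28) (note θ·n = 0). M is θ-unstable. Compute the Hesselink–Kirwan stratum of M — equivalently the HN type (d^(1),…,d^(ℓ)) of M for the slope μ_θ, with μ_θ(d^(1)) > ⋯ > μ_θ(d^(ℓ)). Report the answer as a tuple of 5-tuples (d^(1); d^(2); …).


Interval decomposition of M: I[1,1]^2, I[1,4], I[1,5].
HN type (ℓ=5): μ^(1)=27; μ^(2)=16; μ^(3)=5; μ^(4)=-7/3; μ^(5)=-17

((2, 0, 0, 0, 0); (0, 0, 0, 1, 0); (0, 0, 1, 0, 0); (0, 0, 1, 1, 1); (2, 2, 0, 0, 0))


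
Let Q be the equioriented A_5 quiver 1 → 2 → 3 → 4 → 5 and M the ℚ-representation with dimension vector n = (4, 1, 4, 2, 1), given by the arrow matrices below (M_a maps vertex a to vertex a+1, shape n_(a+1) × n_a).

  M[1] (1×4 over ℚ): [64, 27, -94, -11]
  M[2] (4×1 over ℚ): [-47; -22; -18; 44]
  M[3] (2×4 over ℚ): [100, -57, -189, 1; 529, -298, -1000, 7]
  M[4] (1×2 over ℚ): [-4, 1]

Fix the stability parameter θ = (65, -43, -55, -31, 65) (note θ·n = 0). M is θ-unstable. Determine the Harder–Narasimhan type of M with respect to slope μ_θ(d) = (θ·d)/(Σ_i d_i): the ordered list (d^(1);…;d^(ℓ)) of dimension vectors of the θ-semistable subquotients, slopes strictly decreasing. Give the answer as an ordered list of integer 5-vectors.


Barcode: M ≅ I[1,1]^3, I[1,5], I[3,3]^2, I[3,4]. HN layers by μ_θ (4 steps, strictly decreasing):
  μ^(1)=65; μ^(2)=-16; μ^(3)=-31; μ^(4)=-55

((3, 0, 0, 0, 1); (1, 1, 1, 1, 0); (0, 0, 0, 1, 0); (0, 0, 3, 0, 0))


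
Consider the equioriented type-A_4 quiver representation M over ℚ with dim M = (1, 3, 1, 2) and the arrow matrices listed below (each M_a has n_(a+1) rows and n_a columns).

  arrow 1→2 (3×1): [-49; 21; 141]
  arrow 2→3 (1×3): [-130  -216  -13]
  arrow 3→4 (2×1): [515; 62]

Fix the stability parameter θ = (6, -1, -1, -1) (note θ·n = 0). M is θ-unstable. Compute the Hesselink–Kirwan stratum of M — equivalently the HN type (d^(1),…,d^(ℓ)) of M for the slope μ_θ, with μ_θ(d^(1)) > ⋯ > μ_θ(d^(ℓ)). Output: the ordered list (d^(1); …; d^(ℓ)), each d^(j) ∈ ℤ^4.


Interval decomposition of M: I[1,4], I[2,2]^2, I[4,4].
HN type (ℓ=2): μ^(1)=3/4; μ^(2)=-1

((1, 1, 1, 1); (0, 2, 0, 1))


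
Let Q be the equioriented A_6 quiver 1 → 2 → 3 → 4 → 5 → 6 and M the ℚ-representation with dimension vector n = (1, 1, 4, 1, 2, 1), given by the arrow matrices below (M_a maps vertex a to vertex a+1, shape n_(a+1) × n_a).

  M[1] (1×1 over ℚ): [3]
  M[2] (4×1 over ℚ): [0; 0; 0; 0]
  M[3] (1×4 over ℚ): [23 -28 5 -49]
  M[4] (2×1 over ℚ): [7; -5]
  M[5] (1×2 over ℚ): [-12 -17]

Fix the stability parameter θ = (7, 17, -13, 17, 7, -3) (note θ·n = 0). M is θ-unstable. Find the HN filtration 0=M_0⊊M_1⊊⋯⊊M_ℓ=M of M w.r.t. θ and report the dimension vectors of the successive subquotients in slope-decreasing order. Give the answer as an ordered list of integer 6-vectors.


Interval decomposition of M: I[1,2], I[3,3]^3, I[3,6], I[5,5].
HN type (ℓ=3): μ^(1)=17; μ^(2)=7; μ^(3)=-13

((0, 1, 0, 0, 0, 0); (1, 0, 0, 1, 2, 1); (0, 0, 4, 0, 0, 0))


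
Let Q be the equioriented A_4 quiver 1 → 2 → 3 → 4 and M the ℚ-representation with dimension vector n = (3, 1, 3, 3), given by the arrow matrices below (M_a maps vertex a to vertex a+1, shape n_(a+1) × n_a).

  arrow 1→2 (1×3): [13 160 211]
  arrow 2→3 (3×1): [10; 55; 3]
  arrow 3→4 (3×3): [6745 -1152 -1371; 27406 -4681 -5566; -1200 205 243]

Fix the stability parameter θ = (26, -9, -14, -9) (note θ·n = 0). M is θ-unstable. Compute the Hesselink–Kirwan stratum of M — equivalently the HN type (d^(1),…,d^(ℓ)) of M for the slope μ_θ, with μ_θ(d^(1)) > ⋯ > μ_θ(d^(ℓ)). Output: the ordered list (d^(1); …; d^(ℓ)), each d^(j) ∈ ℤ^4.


Barcode: M ≅ I[1,1]^2, I[1,4], I[3,4]^2. HN layers by μ_θ (4 steps, strictly decreasing):
  μ^(1)=26; μ^(2)=-3/2; μ^(3)=-9; μ^(4)=-14

((2, 0, 0, 0); (1, 1, 1, 1); (0, 0, 0, 2); (0, 0, 2, 0))


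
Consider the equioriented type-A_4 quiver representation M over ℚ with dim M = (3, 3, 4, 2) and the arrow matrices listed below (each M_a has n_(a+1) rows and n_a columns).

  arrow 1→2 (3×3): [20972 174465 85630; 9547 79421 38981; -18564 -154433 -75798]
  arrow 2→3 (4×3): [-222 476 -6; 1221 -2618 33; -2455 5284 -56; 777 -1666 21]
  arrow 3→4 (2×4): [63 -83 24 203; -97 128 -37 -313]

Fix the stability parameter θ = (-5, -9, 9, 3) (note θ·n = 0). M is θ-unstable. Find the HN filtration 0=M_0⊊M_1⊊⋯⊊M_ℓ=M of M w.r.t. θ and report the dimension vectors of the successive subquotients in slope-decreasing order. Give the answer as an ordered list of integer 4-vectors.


Interval decomposition of M: I[1,1], I[1,4]^2, I[2,2], I[3,3]^2.
HN type (ℓ=5): μ^(1)=9; μ^(2)=6; μ^(3)=-5; μ^(4)=-7; μ^(5)=-9

((0, 0, 2, 0); (0, 0, 2, 2); (1, 0, 0, 0); (2, 2, 0, 0); (0, 1, 0, 0))


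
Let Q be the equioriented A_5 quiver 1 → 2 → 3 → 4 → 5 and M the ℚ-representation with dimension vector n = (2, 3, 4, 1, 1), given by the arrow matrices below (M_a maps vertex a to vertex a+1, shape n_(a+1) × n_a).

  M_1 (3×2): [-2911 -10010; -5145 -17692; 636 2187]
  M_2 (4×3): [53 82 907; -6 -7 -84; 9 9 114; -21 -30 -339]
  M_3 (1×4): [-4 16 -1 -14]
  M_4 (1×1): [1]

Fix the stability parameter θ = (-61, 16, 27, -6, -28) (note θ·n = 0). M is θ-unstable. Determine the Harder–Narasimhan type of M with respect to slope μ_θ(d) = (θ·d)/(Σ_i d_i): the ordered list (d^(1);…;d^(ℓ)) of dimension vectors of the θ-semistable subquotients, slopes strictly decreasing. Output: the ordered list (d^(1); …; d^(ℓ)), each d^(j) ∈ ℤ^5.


Via rank(M_{q-1}∘⋯∘M_p): M ≅ I[1,3], I[1,5], I[2,3], I[3,3].
μ_θ-semistable layers: μ^(1)=27; μ^(2)=16; μ^(3)=9/4; μ^(4)=-61

((0, 0, 3, 0, 0); (0, 2, 0, 0, 0); (0, 1, 1, 1, 1); (2, 0, 0, 0, 0))


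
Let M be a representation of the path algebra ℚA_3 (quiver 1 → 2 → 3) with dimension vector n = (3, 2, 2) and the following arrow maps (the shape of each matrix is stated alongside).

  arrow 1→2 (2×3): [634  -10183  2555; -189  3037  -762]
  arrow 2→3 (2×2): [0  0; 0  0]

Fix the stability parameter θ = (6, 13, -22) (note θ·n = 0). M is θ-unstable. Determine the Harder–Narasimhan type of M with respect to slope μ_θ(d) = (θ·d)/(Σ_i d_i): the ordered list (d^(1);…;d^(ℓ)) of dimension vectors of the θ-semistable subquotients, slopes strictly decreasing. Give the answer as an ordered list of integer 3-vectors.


Barcode: M ≅ I[1,1], I[1,2]^2, I[3,3]^2. HN layers by μ_θ (3 steps, strictly decreasing):
  μ^(1)=13; μ^(2)=6; μ^(3)=-22

((0, 2, 0); (3, 0, 0); (0, 0, 2))


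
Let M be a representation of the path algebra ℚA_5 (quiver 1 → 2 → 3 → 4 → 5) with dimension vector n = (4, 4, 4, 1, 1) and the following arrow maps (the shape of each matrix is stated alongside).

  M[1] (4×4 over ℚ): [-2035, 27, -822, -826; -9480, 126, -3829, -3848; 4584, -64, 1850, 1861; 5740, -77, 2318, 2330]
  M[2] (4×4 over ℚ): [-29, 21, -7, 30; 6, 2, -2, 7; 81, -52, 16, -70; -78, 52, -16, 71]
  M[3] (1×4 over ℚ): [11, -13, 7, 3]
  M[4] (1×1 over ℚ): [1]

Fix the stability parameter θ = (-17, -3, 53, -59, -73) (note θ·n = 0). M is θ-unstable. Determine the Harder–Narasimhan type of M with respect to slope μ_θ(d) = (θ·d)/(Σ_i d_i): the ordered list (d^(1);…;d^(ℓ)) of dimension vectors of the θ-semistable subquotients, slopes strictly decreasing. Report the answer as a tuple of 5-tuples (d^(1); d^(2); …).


Barcode: M ≅ I[1,2], I[1,3]^2, I[1,5], I[3,3]. HN layers by μ_θ (4 steps, strictly decreasing):
  μ^(1)=53; μ^(2)=-3; μ^(3)=-17; μ^(4)=-99/5

((0, 0, 3, 0, 0); (0, 3, 0, 0, 0); (3, 0, 0, 0, 0); (1, 1, 1, 1, 1))


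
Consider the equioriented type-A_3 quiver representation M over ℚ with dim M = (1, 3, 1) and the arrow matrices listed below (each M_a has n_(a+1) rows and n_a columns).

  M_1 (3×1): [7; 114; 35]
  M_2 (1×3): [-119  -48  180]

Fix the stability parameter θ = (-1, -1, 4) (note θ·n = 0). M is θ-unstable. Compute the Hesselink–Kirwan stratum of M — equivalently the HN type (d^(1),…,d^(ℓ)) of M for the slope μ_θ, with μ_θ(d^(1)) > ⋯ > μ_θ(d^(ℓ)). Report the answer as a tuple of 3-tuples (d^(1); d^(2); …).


Interval decomposition of M: I[1,3], I[2,2]^2.
HN type (ℓ=2): μ^(1)=4; μ^(2)=-1

((0, 0, 1); (1, 3, 0))


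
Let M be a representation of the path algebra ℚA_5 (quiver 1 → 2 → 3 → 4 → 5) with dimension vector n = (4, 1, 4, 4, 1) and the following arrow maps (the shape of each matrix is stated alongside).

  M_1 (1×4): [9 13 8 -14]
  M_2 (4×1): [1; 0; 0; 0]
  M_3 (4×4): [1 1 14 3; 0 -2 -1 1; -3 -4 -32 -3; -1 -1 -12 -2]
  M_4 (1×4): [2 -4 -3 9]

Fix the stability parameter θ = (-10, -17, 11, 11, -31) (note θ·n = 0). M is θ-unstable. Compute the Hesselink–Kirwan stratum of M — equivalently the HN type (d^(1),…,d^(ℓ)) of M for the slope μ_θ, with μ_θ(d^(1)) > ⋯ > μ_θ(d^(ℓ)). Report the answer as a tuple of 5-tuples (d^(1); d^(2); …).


Via rank(M_{q-1}∘⋯∘M_p): M ≅ I[1,1]^3, I[1,5], I[3,4]^3.
μ_θ-semistable layers: μ^(1)=11; μ^(2)=-3; μ^(3)=-10; μ^(4)=-27/2

((0, 0, 3, 3, 0); (0, 0, 1, 1, 1); (3, 0, 0, 0, 0); (1, 1, 0, 0, 0))


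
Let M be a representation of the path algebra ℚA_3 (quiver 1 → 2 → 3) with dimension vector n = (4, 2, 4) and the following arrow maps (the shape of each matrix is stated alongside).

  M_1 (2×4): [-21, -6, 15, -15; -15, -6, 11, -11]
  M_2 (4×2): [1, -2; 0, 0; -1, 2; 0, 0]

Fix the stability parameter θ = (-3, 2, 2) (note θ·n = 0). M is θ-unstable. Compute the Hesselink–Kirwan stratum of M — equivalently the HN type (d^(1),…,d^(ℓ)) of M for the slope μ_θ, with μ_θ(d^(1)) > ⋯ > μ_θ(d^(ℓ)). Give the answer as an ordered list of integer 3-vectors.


Via rank(M_{q-1}∘⋯∘M_p): M ≅ I[1,1]^2, I[1,2], I[1,3], I[3,3]^3.
μ_θ-semistable layers: μ^(1)=2; μ^(2)=-3

((0, 2, 4); (4, 0, 0))


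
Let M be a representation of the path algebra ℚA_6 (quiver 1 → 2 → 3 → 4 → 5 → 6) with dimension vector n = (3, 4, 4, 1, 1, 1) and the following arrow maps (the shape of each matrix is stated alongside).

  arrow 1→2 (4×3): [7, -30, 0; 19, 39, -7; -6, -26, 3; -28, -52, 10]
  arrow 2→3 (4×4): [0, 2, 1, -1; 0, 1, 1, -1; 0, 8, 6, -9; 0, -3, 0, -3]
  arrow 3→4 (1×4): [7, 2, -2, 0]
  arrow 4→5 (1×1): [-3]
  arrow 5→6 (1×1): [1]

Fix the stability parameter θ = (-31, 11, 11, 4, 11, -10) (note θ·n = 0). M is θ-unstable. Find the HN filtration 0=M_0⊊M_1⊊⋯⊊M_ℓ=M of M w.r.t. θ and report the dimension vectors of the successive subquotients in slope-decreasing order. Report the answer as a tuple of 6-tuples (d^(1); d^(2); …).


Via rank(M_{q-1}∘⋯∘M_p): M ≅ I[1,2], I[1,3], I[1,6], I[2,3], I[3,3].
μ_θ-semistable layers: μ^(1)=11; μ^(2)=27/5; μ^(3)=-31

((0, 3, 3, 0, 0, 0); (0, 1, 1, 1, 1, 1); (3, 0, 0, 0, 0, 0))


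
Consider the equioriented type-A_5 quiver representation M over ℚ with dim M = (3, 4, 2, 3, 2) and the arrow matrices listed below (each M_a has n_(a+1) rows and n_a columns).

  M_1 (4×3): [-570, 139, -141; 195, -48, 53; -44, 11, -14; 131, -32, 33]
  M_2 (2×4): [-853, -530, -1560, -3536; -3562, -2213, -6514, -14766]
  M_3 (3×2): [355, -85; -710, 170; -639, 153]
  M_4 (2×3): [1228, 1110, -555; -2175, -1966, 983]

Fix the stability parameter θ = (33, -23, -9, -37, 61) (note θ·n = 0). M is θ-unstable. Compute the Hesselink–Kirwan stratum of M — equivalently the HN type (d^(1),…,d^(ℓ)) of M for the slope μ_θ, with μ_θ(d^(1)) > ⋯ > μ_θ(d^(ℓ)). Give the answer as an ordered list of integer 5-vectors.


Barcode: M ≅ I[1,2], I[1,3], I[1,5], I[2,2], I[4,4], I[4,5]. HN layers by μ_θ (6 steps, strictly decreasing):
  μ^(1)=61; μ^(2)=5; μ^(3)=1/3; μ^(4)=-9; μ^(5)=-23; μ^(6)=-37

((0, 0, 0, 0, 2); (1, 1, 0, 0, 0); (1, 1, 1, 0, 0); (1, 1, 1, 1, 0); (0, 1, 0, 0, 0); (0, 0, 0, 2, 0))


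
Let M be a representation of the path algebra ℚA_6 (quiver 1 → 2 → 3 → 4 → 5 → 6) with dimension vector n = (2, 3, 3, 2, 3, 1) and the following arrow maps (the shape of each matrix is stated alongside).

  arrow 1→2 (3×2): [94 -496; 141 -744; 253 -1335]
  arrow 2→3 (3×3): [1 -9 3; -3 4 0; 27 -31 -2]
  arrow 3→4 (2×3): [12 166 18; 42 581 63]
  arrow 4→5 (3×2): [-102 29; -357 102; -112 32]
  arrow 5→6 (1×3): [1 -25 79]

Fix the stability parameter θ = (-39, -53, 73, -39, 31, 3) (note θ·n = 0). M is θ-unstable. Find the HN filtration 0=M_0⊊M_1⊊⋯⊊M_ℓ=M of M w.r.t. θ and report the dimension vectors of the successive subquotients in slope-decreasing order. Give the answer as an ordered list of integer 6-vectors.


Via rank(M_{q-1}∘⋯∘M_p): M ≅ I[1,3], I[1,6], I[2,3], I[4,5], I[5,5].
μ_θ-semistable layers: μ^(1)=73; μ^(2)=31; μ^(3)=17; μ^(4)=-39; μ^(5)=-46; μ^(6)=-53

((0, 0, 2, 0, 0, 0); (0, 0, 0, 0, 2, 0); (0, 0, 1, 1, 1, 1); (0, 0, 0, 1, 0, 0); (2, 2, 0, 0, 0, 0); (0, 1, 0, 0, 0, 0))


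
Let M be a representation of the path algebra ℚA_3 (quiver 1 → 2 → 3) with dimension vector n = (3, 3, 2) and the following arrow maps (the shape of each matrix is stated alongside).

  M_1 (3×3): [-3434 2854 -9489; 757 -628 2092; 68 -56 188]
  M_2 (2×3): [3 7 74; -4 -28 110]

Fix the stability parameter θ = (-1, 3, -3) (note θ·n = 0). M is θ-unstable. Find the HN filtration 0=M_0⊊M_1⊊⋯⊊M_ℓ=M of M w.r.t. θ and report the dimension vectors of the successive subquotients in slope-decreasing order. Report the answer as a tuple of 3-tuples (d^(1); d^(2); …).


Barcode: M ≅ I[1,1], I[1,3]^2, I[2,2]. HN layers by μ_θ (3 steps, strictly decreasing):
  μ^(1)=3; μ^(2)=0; μ^(3)=-1

((0, 1, 0); (0, 2, 2); (3, 0, 0))


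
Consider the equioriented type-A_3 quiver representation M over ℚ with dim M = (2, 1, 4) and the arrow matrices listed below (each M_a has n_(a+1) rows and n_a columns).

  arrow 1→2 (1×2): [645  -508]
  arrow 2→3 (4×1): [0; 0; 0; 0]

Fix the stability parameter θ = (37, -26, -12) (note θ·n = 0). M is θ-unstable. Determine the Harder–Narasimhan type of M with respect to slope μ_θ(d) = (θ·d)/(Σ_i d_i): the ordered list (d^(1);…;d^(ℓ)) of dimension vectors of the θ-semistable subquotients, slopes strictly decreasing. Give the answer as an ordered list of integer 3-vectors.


Interval decomposition of M: I[1,1], I[1,2], I[3,3]^4.
HN type (ℓ=3): μ^(1)=37; μ^(2)=11/2; μ^(3)=-12

((1, 0, 0); (1, 1, 0); (0, 0, 4))


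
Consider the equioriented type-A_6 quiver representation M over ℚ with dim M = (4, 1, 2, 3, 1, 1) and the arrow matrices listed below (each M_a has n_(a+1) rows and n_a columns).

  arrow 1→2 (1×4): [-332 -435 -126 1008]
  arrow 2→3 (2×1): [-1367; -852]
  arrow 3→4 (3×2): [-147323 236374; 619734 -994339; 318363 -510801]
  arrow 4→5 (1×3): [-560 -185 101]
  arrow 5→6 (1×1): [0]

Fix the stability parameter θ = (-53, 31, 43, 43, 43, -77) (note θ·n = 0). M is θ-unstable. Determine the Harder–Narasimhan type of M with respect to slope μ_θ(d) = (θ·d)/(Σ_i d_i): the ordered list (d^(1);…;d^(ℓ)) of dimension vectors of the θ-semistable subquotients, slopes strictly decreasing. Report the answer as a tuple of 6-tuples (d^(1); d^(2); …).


Barcode: M ≅ I[1,1]^3, I[1,5], I[3,4], I[4,4], I[6,6]. HN layers by μ_θ (4 steps, strictly decreasing):
  μ^(1)=43; μ^(2)=31; μ^(3)=-53; μ^(4)=-77

((0, 0, 2, 3, 1, 0); (0, 1, 0, 0, 0, 0); (4, 0, 0, 0, 0, 0); (0, 0, 0, 0, 0, 1))


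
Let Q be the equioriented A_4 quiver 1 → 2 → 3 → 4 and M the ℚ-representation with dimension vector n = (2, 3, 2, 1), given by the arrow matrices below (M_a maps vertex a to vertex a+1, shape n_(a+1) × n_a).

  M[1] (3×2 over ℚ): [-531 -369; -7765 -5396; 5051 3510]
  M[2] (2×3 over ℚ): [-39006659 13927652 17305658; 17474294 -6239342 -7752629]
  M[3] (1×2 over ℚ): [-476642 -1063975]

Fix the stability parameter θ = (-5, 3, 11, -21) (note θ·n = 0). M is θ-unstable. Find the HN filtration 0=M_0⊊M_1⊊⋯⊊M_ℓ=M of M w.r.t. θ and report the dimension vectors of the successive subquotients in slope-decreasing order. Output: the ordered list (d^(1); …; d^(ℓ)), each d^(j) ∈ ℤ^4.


Via rank(M_{q-1}∘⋯∘M_p): M ≅ I[1,3], I[1,4], I[2,2].
μ_θ-semistable layers: μ^(1)=11; μ^(2)=3; μ^(3)=-7/3; μ^(4)=-5

((0, 0, 1, 0); (0, 2, 0, 0); (0, 1, 1, 1); (2, 0, 0, 0))


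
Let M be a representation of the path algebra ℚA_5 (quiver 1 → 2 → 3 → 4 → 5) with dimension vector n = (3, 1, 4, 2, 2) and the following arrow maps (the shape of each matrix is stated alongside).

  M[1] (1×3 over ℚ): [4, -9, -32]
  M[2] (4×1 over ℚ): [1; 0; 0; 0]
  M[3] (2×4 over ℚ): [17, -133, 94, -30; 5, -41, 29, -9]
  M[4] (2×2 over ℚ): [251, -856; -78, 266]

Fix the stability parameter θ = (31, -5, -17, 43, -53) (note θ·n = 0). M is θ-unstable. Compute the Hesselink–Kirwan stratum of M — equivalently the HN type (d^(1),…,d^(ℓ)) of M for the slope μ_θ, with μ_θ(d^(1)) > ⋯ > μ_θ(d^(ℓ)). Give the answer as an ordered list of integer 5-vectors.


Interval decomposition of M: I[1,1]^2, I[1,5], I[3,3]^2, I[3,5].
HN type (ℓ=4): μ^(1)=31; μ^(2)=-1/5; μ^(3)=-5; μ^(4)=-17

((2, 0, 0, 0, 0); (1, 1, 1, 1, 1); (0, 0, 0, 1, 1); (0, 0, 3, 0, 0))


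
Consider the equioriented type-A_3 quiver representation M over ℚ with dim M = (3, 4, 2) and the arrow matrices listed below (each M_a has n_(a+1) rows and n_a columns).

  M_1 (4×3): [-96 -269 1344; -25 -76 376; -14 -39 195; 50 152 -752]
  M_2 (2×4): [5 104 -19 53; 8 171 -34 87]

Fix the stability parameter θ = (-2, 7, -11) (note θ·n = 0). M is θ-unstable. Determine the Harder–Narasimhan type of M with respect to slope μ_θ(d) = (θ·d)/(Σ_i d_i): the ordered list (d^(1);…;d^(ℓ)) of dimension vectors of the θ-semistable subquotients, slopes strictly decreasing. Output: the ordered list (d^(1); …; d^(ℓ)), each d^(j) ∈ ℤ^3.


Barcode: M ≅ I[1,2], I[1,3]^2, I[2,2]. HN layers by μ_θ (2 steps, strictly decreasing):
  μ^(1)=7; μ^(2)=-2

((0, 2, 0); (3, 2, 2))


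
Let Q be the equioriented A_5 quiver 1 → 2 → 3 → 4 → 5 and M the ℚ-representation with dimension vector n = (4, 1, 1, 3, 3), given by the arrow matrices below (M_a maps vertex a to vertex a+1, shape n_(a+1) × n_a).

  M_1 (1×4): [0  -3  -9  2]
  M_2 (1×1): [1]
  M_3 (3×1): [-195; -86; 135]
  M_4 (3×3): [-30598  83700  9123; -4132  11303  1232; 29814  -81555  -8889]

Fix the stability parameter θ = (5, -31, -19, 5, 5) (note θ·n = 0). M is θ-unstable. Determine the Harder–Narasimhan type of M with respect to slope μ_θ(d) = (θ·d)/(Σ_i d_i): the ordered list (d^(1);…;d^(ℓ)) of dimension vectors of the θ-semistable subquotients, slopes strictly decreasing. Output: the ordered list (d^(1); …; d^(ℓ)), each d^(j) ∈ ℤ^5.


Barcode: M ≅ I[1,1]^3, I[1,5], I[4,4], I[4,5], I[5,5]. HN layers by μ_θ (2 steps, strictly decreasing):
  μ^(1)=5; μ^(2)=-15

((3, 0, 0, 3, 3); (1, 1, 1, 0, 0))


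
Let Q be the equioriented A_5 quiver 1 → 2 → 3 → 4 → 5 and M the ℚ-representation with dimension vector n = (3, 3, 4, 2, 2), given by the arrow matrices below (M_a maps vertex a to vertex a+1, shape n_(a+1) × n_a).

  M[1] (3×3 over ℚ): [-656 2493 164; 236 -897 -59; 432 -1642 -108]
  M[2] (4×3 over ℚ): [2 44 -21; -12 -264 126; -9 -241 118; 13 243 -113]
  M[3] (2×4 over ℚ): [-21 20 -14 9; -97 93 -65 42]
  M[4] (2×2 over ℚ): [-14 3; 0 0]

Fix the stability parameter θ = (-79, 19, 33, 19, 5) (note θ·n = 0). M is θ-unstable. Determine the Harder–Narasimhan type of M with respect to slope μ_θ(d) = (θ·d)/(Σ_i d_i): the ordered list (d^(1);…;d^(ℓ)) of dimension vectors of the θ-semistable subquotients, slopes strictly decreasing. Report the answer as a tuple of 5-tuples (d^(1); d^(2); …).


Interval decomposition of M: I[1,1], I[1,2], I[1,5], I[2,4], I[3,3]^2, I[5,5].
HN type (ℓ=5): μ^(1)=33; μ^(2)=26; μ^(3)=19; μ^(4)=5; μ^(5)=-79

((0, 0, 2, 0, 0); (0, 0, 1, 1, 0); (0, 3, 1, 1, 1); (0, 0, 0, 0, 1); (3, 0, 0, 0, 0))


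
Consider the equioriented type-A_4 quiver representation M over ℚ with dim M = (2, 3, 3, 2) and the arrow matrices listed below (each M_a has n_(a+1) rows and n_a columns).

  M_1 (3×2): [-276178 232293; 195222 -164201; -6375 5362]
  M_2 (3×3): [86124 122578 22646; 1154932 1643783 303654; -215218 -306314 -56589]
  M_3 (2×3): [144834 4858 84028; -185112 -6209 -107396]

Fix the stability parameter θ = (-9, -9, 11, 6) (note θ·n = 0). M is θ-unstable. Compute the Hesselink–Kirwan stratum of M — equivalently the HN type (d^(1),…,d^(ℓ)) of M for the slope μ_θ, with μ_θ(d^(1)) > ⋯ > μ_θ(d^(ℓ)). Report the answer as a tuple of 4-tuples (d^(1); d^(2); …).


Interval decomposition of M: I[1,3], I[1,4], I[2,2], I[3,4].
HN type (ℓ=3): μ^(1)=11; μ^(2)=17/2; μ^(3)=-9

((0, 0, 1, 0); (0, 0, 2, 2); (2, 3, 0, 0))


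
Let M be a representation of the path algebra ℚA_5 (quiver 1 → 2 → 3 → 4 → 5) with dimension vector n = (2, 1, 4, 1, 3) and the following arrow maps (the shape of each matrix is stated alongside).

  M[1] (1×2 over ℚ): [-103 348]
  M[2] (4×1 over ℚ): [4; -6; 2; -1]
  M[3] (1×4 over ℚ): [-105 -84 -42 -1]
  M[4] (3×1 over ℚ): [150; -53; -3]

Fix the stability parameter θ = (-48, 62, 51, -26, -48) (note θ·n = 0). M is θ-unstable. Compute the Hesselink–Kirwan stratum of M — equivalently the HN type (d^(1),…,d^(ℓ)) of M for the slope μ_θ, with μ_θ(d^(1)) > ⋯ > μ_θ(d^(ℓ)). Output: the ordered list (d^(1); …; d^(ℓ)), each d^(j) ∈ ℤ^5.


Barcode: M ≅ I[1,1], I[1,5], I[3,3]^3, I[5,5]^2. HN layers by μ_θ (3 steps, strictly decreasing):
  μ^(1)=51; μ^(2)=39/4; μ^(3)=-48

((0, 0, 3, 0, 0); (0, 1, 1, 1, 1); (2, 0, 0, 0, 2))


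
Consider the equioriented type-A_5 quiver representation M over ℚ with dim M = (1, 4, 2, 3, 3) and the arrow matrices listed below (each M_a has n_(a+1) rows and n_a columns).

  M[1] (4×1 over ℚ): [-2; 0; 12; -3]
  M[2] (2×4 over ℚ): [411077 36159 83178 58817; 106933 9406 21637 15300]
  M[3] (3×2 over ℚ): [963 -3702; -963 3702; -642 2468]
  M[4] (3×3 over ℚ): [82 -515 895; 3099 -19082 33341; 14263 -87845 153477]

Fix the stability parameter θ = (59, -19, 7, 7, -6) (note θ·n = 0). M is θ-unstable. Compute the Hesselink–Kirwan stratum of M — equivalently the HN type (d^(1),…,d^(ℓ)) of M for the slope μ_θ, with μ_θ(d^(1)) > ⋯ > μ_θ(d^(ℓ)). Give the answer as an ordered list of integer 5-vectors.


Via rank(M_{q-1}∘⋯∘M_p): M ≅ I[1,5], I[2,2]^2, I[2,3], I[4,5]^2.
μ_θ-semistable layers: μ^(1)=48/5; μ^(2)=7; μ^(3)=1/2; μ^(4)=-19

((1, 1, 1, 1, 1); (0, 0, 1, 0, 0); (0, 0, 0, 2, 2); (0, 3, 0, 0, 0))


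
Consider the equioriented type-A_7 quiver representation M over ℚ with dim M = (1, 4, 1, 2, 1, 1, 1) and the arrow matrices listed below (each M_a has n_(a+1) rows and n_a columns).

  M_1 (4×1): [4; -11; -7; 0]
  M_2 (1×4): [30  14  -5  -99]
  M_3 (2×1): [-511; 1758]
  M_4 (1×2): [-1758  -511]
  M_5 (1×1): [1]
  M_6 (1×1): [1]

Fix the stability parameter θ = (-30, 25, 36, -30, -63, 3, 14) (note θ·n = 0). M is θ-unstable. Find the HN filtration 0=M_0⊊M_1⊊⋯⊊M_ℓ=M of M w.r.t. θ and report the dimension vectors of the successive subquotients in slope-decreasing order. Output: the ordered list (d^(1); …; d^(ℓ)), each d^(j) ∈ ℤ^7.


Via rank(M_{q-1}∘⋯∘M_p): M ≅ I[1,4], I[2,2]^3, I[4,7].
μ_θ-semistable layers: μ^(1)=25; μ^(2)=14; μ^(3)=31/3; μ^(4)=3; μ^(5)=-30; μ^(6)=-93/2

((0, 3, 0, 0, 0, 0, 0); (0, 0, 0, 0, 0, 0, 1); (0, 1, 1, 1, 0, 0, 0); (0, 0, 0, 0, 0, 1, 0); (1, 0, 0, 0, 0, 0, 0); (0, 0, 0, 1, 1, 0, 0))


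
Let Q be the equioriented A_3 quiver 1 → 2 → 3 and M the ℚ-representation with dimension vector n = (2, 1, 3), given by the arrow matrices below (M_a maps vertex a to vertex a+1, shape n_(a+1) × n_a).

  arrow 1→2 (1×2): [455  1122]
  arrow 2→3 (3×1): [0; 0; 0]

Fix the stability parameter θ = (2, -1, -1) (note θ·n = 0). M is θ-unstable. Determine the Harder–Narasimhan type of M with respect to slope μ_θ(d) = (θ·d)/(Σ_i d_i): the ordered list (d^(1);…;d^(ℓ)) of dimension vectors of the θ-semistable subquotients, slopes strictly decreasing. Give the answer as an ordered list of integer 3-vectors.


Interval decomposition of M: I[1,1], I[1,2], I[3,3]^3.
HN type (ℓ=3): μ^(1)=2; μ^(2)=1/2; μ^(3)=-1

((1, 0, 0); (1, 1, 0); (0, 0, 3))


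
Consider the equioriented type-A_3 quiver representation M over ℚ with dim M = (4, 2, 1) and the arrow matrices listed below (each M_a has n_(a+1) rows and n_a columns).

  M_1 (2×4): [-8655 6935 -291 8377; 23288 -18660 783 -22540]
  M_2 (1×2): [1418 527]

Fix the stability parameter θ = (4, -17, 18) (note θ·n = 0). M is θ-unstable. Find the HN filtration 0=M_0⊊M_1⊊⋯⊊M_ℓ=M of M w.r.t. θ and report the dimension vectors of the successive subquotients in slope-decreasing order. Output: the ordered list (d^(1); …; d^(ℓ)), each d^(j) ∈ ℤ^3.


Via rank(M_{q-1}∘⋯∘M_p): M ≅ I[1,1]^2, I[1,2], I[1,3].
μ_θ-semistable layers: μ^(1)=18; μ^(2)=4; μ^(3)=-13/2

((0, 0, 1); (2, 0, 0); (2, 2, 0))


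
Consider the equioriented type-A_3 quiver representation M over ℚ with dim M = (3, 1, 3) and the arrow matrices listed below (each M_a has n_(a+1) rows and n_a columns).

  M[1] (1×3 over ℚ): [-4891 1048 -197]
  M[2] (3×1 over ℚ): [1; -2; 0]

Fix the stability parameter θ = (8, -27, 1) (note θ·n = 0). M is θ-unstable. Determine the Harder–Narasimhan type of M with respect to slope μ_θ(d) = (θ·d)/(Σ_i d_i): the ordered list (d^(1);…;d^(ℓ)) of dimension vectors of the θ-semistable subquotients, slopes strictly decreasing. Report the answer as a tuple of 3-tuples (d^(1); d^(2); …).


Interval decomposition of M: I[1,1]^2, I[1,3], I[3,3]^2.
HN type (ℓ=3): μ^(1)=8; μ^(2)=1; μ^(3)=-19/2

((2, 0, 0); (0, 0, 3); (1, 1, 0))


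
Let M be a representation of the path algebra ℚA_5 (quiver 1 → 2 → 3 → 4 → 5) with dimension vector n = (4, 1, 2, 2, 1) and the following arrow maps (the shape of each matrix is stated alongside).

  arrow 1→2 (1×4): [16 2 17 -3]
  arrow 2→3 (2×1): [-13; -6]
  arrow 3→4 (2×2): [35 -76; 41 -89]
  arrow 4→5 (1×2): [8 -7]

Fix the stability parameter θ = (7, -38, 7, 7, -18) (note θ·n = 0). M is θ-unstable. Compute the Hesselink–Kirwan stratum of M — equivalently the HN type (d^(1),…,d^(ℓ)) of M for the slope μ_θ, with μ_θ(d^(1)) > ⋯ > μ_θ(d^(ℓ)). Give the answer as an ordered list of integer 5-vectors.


Interval decomposition of M: I[1,1]^3, I[1,5], I[3,4].
HN type (ℓ=3): μ^(1)=7; μ^(2)=-4/3; μ^(3)=-31/2

((3, 0, 1, 1, 0); (0, 0, 1, 1, 1); (1, 1, 0, 0, 0))


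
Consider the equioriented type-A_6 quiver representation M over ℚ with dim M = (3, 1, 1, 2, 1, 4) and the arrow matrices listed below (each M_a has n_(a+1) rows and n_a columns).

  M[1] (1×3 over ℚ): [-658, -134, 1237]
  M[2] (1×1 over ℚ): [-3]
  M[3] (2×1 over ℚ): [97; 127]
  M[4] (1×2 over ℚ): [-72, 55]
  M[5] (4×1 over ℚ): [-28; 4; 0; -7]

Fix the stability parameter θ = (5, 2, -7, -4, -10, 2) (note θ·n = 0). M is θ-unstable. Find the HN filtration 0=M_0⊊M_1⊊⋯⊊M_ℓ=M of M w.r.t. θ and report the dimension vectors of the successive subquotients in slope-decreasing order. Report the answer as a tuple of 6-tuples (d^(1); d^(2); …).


Via rank(M_{q-1}∘⋯∘M_p): M ≅ I[1,1]^2, I[1,6], I[4,4], I[6,6]^3.
μ_θ-semistable layers: μ^(1)=5; μ^(2)=2; μ^(3)=-14/5; μ^(4)=-4

((2, 0, 0, 0, 0, 0); (0, 0, 0, 0, 0, 4); (1, 1, 1, 1, 1, 0); (0, 0, 0, 1, 0, 0))


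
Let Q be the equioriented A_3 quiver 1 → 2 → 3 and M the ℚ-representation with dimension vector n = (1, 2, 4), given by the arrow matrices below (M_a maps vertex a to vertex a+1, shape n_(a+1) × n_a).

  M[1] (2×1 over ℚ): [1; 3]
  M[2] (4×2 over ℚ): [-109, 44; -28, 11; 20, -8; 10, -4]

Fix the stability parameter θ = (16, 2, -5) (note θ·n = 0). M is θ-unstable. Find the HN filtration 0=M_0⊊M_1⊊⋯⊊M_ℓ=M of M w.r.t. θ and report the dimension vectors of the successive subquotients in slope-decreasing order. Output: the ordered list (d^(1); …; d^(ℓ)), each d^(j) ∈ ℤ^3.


Via rank(M_{q-1}∘⋯∘M_p): M ≅ I[1,3], I[2,3], I[3,3]^2.
μ_θ-semistable layers: μ^(1)=13/3; μ^(2)=-3/2; μ^(3)=-5

((1, 1, 1); (0, 1, 1); (0, 0, 2))


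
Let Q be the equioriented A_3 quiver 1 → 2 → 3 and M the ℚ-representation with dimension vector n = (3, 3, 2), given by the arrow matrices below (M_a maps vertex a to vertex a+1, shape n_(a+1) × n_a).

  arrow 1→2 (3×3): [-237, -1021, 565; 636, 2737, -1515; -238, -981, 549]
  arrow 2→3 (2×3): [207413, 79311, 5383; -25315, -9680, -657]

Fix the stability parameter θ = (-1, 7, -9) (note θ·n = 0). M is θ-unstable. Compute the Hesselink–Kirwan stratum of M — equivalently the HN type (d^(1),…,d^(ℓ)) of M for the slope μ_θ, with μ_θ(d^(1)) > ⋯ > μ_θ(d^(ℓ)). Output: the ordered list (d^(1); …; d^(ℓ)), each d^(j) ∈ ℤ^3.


Via rank(M_{q-1}∘⋯∘M_p): M ≅ I[1,2], I[1,3]^2.
μ_θ-semistable layers: μ^(1)=7; μ^(2)=-1

((0, 1, 0); (3, 2, 2))


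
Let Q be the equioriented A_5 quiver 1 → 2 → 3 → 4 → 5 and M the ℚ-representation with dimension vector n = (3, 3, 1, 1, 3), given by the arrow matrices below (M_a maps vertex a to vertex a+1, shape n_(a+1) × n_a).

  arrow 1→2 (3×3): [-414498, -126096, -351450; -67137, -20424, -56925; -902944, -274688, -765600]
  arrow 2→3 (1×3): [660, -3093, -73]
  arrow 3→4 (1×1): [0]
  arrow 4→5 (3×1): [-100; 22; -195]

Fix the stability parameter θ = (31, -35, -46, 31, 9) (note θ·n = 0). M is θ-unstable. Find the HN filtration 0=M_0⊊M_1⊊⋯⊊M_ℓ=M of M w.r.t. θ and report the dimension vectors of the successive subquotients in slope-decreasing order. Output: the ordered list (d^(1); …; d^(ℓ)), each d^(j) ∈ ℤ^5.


Barcode: M ≅ I[1,1]^2, I[1,3], I[2,2]^2, I[4,5], I[5,5]^2. HN layers by μ_θ (5 steps, strictly decreasing):
  μ^(1)=31; μ^(2)=20; μ^(3)=9; μ^(4)=-50/3; μ^(5)=-35

((2, 0, 0, 0, 0); (0, 0, 0, 1, 1); (0, 0, 0, 0, 2); (1, 1, 1, 0, 0); (0, 2, 0, 0, 0))


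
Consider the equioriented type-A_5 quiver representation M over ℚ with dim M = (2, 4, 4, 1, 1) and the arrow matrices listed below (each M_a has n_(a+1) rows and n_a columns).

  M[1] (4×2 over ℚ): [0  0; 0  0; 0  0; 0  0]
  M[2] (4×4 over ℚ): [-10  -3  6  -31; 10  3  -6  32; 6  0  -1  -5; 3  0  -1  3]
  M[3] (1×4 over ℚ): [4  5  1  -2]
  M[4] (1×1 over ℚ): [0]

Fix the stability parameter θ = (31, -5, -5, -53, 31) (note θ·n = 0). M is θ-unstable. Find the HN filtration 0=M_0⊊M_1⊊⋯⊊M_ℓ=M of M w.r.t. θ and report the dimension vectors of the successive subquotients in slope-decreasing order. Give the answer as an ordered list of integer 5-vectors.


Via rank(M_{q-1}∘⋯∘M_p): M ≅ I[1,1]^2, I[2,3]^3, I[2,4], I[5,5].
μ_θ-semistable layers: μ^(1)=31; μ^(2)=-5; μ^(3)=-21

((2, 0, 0, 0, 1); (0, 3, 3, 0, 0); (0, 1, 1, 1, 0))
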